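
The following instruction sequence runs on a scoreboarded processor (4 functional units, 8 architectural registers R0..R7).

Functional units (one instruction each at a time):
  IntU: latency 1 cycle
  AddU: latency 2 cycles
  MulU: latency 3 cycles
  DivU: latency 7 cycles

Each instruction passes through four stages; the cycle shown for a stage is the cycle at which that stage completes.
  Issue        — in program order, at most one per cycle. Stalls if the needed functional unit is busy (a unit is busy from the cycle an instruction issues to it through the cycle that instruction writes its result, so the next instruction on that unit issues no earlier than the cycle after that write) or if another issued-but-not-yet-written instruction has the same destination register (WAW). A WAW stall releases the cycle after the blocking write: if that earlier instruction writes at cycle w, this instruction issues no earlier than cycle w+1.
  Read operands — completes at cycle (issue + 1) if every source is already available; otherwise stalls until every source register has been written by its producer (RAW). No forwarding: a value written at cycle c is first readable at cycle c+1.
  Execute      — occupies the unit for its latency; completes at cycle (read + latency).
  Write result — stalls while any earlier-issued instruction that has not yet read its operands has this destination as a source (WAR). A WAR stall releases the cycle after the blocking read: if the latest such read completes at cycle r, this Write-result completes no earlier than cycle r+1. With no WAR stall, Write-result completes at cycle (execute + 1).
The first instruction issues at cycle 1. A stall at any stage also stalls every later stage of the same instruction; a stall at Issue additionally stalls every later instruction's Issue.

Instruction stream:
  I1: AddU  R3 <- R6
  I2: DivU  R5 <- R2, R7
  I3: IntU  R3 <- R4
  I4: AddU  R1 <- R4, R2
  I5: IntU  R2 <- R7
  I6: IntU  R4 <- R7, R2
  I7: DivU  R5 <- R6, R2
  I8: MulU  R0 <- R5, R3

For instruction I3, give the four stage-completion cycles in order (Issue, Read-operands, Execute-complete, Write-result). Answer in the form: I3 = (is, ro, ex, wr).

t=1  issue I1 (AddU)
t=2  I1 read-ops · issue I2 (DivU)
t=3  I2 read-ops
t=4  I1 finished on AddU
t=5  I1→R3
t=6  issue I3 (IntU)
t=7  I3 read-ops · issue I4 (AddU)
t=8  I3 finished on IntU · I4 read-ops
t=9  I3→R3
t=10  I2 finished on DivU · I4 finished on AddU · issue I5 (IntU)
t=11  I2→R5 · I4→R1 · I5 read-ops
t=12  I5 finished on IntU
t=13  I5→R2
t=14  issue I6 (IntU)
t=15  I6 read-ops · issue I7 (DivU)
t=16  I6 finished on IntU · I7 read-ops · issue I8 (MulU)
t=17  I6→R4
t=23  I7 finished on DivU
t=24  I7→R5
t=25  I8 read-ops
t=28  I8 finished on MulU
t=29  I8→R0

I3 = (6, 7, 8, 9)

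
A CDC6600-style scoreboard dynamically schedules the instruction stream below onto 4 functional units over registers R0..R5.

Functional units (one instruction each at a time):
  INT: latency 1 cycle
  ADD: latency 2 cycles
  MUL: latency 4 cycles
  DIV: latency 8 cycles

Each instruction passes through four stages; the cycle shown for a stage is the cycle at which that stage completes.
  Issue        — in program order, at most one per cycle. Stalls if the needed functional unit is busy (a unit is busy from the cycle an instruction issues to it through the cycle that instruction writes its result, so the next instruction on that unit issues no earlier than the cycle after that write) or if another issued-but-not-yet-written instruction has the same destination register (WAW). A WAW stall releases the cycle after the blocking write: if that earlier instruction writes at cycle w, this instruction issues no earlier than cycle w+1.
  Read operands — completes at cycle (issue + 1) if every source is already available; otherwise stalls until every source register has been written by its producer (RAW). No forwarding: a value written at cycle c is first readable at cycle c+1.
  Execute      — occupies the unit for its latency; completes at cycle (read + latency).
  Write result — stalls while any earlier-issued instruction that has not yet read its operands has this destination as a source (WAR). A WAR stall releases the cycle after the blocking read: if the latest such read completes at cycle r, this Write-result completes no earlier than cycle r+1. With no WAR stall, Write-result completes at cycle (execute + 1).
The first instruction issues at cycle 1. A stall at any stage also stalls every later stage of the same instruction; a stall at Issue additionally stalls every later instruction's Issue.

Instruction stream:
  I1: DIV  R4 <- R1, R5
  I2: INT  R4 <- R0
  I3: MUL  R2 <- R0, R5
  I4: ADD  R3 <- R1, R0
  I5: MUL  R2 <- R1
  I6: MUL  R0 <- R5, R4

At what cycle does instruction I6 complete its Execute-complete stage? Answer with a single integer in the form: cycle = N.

cycle = 32

[1] I1 dispatched to DIV
[2] I1 operands ready
[10] I1 complete
[11] R4←I1
[12] I2 dispatched to INT
[13] I2 operands ready, I3 dispatched to MUL
[14] I2 complete, I3 operands ready, I4 dispatched to ADD
[15] R4←I2, I4 operands ready
[17] I4 complete
[18] I3 complete, R3←I4
[19] R2←I3
[20] I5 dispatched to MUL
[21] I5 operands ready
[25] I5 complete
[26] R2←I5
[27] I6 dispatched to MUL
[28] I6 operands ready
[32] I6 complete
[33] R0←I6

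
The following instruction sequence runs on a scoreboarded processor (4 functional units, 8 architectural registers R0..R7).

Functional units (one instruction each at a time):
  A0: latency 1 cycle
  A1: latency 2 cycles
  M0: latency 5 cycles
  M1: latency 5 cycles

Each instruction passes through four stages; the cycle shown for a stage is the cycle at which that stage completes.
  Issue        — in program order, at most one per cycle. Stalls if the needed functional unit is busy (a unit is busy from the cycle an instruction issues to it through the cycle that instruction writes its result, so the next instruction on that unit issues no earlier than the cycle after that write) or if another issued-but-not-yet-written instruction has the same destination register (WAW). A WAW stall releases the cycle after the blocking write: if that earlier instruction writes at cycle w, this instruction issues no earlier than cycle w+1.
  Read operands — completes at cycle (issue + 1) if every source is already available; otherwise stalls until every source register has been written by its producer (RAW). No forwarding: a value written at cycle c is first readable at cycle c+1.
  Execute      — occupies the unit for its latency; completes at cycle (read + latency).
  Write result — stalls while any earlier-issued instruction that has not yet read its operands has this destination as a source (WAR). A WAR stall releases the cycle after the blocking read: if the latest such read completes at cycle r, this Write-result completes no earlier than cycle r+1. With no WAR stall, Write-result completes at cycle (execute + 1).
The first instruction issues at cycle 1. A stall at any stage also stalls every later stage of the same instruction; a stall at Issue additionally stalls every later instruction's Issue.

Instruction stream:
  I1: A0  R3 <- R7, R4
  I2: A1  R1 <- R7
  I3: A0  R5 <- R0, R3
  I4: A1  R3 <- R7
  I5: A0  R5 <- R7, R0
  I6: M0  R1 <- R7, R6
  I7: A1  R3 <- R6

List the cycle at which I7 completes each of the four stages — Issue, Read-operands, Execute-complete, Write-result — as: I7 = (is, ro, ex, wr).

I7 = (12, 13, 15, 16)

I1  is:1  ro:2  ex:3  wr:4
I2  is:2  ro:3  ex:5  wr:6
I3  is:5  ro:6  ex:7  wr:8  — struct: A0 busy until I1 writes@4
I4  is:7  ro:8  ex:10  wr:11  — struct: A1 busy until I2 writes@6
I5  is:9  ro:10  ex:11  wr:12  — struct: A0 busy until I3 writes@8
I6  is:10  ro:11  ex:16  wr:17
I7  is:12  ro:13  ex:15  wr:16  — struct: A1 busy until I4 writes@11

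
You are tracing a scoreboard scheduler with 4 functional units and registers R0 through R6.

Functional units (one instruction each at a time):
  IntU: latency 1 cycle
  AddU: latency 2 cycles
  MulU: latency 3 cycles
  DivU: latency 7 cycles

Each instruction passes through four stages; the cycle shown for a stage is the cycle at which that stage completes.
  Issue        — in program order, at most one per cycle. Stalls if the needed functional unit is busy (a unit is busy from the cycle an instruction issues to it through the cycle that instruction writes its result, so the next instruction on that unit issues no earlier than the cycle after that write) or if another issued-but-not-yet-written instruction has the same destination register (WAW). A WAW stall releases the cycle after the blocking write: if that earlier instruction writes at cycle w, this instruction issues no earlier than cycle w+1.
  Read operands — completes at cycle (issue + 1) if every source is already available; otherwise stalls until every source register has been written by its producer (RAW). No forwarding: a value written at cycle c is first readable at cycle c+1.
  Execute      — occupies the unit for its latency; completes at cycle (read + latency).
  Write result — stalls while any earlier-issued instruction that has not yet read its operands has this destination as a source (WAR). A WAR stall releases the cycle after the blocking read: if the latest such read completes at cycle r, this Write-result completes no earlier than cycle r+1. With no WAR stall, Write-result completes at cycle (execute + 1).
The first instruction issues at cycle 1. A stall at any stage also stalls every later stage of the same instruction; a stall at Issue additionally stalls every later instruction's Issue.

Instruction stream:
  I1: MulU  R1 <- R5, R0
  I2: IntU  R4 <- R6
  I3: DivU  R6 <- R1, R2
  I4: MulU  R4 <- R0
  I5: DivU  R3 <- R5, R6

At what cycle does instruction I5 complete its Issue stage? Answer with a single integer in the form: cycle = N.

cycle = 16

I1 -> (1, 2, 5, 6)
I2 -> (2, 3, 4, 5)
I3 -> (3, 7, 14, 15)  // RAW R1: wait I1 write@6
I4 -> (7, 8, 11, 12)  // struct: MulU busy until I1 writes@6
I5 -> (16, 17, 24, 25)  // struct: DivU busy until I3 writes@15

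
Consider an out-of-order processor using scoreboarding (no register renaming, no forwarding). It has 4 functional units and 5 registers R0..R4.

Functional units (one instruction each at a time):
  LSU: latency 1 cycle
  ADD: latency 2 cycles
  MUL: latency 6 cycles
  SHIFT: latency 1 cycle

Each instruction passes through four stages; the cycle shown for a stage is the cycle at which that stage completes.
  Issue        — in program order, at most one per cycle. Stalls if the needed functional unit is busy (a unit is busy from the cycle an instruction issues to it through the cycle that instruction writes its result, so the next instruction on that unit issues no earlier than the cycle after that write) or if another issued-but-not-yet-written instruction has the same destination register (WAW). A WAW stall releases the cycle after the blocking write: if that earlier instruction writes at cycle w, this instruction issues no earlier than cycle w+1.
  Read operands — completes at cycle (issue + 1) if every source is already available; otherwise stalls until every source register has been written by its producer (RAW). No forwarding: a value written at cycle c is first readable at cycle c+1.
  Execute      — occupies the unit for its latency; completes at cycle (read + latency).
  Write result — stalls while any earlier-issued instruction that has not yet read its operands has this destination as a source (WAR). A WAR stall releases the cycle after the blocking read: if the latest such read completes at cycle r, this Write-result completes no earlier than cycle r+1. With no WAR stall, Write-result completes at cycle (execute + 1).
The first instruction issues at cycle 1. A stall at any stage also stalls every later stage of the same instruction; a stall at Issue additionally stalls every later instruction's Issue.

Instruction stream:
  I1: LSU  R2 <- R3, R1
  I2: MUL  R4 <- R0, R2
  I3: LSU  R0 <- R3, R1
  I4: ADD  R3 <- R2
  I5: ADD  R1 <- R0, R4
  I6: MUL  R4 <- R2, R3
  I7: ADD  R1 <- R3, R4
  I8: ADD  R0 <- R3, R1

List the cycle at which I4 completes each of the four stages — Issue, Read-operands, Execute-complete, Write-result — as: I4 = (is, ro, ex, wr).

I4 = (6, 7, 9, 10)

I1: IS=1 RO=2 EX=3 WR=4
I2: IS=2 RO=5 EX=11 WR=12  [RAW R2: wait I1 write@4]
I3: IS=5 RO=6 EX=7 WR=8  [struct: LSU busy until I1 writes@4]
I4: IS=6 RO=7 EX=9 WR=10
I5: IS=11 RO=13 EX=15 WR=16  [struct: ADD busy until I4 writes@10; RAW R4: wait I2 write@12]
I6: IS=13 RO=14 EX=20 WR=21  [struct: MUL busy until I2 writes@12]
I7: IS=17 RO=22 EX=24 WR=25  [struct: ADD busy until I5 writes@16; RAW R4: wait I6 write@21]
I8: IS=26 RO=27 EX=29 WR=30  [struct: ADD busy until I7 writes@25]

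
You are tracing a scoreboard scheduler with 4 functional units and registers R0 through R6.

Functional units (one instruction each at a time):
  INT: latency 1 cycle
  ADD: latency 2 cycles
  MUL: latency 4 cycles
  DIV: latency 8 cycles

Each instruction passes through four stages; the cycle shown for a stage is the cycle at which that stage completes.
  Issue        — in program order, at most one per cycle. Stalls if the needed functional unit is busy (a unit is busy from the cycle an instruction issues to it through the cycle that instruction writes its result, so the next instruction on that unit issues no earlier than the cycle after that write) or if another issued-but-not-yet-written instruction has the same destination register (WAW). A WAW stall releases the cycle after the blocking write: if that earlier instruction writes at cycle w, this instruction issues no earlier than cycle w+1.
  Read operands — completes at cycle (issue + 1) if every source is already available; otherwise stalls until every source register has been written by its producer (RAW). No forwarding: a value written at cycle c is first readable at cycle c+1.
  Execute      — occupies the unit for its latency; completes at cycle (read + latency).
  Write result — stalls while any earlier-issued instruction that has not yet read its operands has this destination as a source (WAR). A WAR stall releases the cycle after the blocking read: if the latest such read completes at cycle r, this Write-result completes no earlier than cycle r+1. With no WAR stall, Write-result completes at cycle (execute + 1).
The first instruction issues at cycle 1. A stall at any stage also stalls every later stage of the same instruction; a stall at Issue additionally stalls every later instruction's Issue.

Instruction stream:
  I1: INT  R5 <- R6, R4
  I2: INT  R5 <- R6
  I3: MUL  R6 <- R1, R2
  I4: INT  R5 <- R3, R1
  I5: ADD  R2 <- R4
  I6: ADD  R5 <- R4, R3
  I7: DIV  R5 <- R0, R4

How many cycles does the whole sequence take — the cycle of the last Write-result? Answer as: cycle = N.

[I1] 1/2/3/4
[I2] 5/6/7/8  (struct: INT busy until I1 writes@4)
[I3] 6/7/11/12
[I4] 9/10/11/12  (struct: INT busy until I2 writes@8)
[I5] 10/11/13/14
[I6] 15/16/18/19  (struct: ADD busy until I5 writes@14)
[I7] 20/21/29/30  (WAW R5: wait I6 write@19)

cycle = 30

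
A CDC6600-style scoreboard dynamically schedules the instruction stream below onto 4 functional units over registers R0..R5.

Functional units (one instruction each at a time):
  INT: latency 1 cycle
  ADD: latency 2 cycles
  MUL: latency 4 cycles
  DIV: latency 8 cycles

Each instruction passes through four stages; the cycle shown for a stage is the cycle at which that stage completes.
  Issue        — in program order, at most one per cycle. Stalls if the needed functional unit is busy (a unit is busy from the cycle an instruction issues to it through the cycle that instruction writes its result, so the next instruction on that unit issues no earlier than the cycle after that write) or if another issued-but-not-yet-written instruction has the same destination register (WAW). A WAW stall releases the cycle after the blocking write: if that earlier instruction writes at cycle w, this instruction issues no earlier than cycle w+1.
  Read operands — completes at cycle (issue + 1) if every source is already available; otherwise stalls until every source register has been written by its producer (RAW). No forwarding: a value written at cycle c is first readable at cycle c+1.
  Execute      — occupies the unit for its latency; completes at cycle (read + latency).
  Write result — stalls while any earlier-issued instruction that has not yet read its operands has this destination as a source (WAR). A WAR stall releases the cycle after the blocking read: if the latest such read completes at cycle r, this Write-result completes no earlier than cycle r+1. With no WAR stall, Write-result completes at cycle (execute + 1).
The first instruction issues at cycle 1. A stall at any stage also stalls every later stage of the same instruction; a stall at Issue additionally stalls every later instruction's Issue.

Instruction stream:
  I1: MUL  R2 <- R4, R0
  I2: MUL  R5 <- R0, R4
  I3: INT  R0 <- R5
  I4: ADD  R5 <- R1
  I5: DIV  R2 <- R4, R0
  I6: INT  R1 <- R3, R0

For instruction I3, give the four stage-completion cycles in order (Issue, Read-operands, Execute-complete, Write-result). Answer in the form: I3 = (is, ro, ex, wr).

I3 = (9, 15, 16, 17)

c1: I1→MUL
c2: I1 RO
c6: I1 EX
c7: I1 WR R2
c8: I2→MUL
c9: I2 RO, I3→INT
c13: I2 EX
c14: I2 WR R5
c15: I3 RO, I4→ADD
c16: I3 EX, I4 RO, I5→DIV
c17: I3 WR R0
c18: I4 EX, I5 RO, I6→INT
c19: I4 WR R5, I6 RO
c20: I6 EX
c21: I6 WR R1
c26: I5 EX
c27: I5 WR R2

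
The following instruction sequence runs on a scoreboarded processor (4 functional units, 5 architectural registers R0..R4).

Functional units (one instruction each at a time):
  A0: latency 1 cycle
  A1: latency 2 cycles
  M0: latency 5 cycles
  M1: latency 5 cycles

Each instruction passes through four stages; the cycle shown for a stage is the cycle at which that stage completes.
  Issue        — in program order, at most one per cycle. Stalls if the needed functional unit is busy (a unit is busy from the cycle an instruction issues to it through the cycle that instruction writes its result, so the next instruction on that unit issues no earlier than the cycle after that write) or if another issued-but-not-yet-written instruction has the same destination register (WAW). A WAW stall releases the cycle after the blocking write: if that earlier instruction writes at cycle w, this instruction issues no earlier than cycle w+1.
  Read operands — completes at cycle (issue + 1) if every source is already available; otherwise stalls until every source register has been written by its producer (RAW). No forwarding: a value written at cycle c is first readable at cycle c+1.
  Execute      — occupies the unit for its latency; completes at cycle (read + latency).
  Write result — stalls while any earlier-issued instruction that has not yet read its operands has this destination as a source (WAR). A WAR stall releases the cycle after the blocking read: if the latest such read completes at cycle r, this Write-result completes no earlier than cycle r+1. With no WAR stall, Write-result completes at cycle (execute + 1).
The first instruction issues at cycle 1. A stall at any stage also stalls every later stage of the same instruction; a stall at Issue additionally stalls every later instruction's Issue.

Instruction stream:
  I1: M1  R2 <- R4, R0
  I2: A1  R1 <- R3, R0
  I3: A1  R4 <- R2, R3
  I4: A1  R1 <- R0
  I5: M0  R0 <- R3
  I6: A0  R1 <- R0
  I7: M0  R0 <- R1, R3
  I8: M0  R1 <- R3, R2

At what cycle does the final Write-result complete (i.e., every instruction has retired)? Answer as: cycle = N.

cycle = 39

cycle 1: I1→M1
cycle 2: I1 RO | I2→A1
cycle 3: I2 RO
cycle 5: I2 EX
cycle 6: I2 WR R1
cycle 7: I1 EX | I3→A1
cycle 8: I1 WR R2
cycle 9: I3 RO
cycle 11: I3 EX
cycle 12: I3 WR R4
cycle 13: I4→A1
cycle 14: I4 RO | I5→M0
cycle 15: I5 RO
cycle 16: I4 EX
cycle 17: I4 WR R1
cycle 18: I6→A0
cycle 20: I5 EX
cycle 21: I5 WR R0
cycle 22: I6 RO | I7→M0
cycle 23: I6 EX
cycle 24: I6 WR R1
cycle 25: I7 RO
cycle 30: I7 EX
cycle 31: I7 WR R0
cycle 32: I8→M0
cycle 33: I8 RO
cycle 38: I8 EX
cycle 39: I8 WR R1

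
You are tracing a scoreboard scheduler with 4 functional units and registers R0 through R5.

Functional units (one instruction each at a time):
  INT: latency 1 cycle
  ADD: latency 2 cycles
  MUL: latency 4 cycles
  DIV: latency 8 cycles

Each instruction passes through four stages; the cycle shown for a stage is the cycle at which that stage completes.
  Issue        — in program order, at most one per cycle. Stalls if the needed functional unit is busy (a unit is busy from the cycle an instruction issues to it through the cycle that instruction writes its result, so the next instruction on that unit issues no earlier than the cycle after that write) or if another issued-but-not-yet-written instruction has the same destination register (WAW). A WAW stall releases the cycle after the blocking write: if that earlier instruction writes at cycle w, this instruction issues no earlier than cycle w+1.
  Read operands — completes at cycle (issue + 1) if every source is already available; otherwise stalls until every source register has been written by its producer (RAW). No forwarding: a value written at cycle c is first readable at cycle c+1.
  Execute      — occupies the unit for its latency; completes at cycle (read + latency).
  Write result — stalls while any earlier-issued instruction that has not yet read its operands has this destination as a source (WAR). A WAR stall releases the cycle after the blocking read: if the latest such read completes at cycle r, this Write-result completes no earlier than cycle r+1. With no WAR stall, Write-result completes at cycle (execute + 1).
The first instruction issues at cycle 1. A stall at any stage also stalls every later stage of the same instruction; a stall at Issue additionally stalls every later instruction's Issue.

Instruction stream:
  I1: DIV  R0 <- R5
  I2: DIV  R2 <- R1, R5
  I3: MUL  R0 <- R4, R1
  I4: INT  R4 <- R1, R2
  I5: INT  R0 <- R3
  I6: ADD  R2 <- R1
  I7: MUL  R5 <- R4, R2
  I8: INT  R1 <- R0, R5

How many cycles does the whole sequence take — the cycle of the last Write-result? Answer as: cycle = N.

cycle = 40

c1: issue I1 (DIV)
c2: I1 read-ops
c10: I1 finished on DIV
c11: I1→R0
c12: issue I2 (DIV)
c13: I2 read-ops | issue I3 (MUL)
c14: I3 read-ops | issue I4 (INT)
c18: I3 finished on MUL
c19: I3→R0
c21: I2 finished on DIV
c22: I2→R2
c23: I4 read-ops
c24: I4 finished on INT
c25: I4→R4
c26: issue I5 (INT)
c27: I5 read-ops | issue I6 (ADD)
c28: I5 finished on INT | I6 read-ops | issue I7 (MUL)
c29: I5→R0
c30: I6 finished on ADD | issue I8 (INT)
c31: I6→R2
c32: I7 read-ops
c36: I7 finished on MUL
c37: I7→R5
c38: I8 read-ops
c39: I8 finished on INT
c40: I8→R1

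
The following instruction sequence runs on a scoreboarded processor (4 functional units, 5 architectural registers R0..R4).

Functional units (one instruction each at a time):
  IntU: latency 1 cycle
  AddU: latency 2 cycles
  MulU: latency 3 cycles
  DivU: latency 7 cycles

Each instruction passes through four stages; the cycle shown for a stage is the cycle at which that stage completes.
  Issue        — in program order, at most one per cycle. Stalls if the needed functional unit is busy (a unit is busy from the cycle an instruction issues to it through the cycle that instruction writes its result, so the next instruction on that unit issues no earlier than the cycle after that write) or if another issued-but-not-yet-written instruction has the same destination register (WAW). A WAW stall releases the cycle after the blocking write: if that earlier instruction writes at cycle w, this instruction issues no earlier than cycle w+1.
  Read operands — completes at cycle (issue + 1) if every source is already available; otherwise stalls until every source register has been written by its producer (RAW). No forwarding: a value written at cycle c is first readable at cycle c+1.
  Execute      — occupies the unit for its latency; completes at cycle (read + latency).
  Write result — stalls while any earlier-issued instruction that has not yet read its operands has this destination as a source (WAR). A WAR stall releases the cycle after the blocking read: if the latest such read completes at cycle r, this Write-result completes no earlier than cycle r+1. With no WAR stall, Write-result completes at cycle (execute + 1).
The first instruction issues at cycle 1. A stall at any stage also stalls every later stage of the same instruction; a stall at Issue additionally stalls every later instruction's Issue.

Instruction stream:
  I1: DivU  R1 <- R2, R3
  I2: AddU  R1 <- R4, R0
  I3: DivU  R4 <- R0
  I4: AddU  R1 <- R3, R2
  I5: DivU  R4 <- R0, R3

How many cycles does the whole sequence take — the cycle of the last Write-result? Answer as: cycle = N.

cycle = 31

  I1 | 1 | 2 | 9 | 10
  I2 | 11 | 12 | 14 | 15   WAW R1: wait I1 write@10
  I3 | 12 | 13 | 20 | 21
  I4 | 16 | 17 | 19 | 20   struct: AddU busy until I2 writes@15
  I5 | 22 | 23 | 30 | 31   struct: DivU busy until I3 writes@21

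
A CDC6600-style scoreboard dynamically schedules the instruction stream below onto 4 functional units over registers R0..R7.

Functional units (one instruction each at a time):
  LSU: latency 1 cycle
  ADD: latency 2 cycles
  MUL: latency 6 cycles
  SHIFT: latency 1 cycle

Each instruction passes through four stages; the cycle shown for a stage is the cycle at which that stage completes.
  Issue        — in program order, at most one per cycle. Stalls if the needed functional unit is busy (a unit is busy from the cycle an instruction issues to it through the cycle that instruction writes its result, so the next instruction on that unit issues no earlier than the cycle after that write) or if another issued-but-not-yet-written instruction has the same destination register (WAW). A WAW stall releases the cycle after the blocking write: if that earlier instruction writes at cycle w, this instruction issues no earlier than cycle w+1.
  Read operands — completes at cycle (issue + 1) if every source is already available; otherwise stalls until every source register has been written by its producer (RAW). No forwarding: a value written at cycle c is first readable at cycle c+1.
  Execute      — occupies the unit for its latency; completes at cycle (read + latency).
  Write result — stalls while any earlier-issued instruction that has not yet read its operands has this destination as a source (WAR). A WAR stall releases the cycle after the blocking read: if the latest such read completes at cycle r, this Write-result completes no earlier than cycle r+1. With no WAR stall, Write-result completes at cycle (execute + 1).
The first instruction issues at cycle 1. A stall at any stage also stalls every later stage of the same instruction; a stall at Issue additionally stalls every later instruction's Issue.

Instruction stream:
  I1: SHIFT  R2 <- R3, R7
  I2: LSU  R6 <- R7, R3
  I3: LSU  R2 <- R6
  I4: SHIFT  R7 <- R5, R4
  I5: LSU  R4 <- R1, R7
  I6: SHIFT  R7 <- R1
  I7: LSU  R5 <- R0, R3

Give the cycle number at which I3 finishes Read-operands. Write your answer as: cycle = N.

cycle = 7

I1: IS=1 RO=2 EX=3 WR=4
I2: IS=2 RO=3 EX=4 WR=5
I3: IS=6 RO=7 EX=8 WR=9  [struct: LSU busy until I2 writes@5]
I4: IS=7 RO=8 EX=9 WR=10
I5: IS=10 RO=11 EX=12 WR=13  [struct: LSU busy until I3 writes@9]
I6: IS=11 RO=12 EX=13 WR=14
I7: IS=14 RO=15 EX=16 WR=17  [struct: LSU busy until I5 writes@13]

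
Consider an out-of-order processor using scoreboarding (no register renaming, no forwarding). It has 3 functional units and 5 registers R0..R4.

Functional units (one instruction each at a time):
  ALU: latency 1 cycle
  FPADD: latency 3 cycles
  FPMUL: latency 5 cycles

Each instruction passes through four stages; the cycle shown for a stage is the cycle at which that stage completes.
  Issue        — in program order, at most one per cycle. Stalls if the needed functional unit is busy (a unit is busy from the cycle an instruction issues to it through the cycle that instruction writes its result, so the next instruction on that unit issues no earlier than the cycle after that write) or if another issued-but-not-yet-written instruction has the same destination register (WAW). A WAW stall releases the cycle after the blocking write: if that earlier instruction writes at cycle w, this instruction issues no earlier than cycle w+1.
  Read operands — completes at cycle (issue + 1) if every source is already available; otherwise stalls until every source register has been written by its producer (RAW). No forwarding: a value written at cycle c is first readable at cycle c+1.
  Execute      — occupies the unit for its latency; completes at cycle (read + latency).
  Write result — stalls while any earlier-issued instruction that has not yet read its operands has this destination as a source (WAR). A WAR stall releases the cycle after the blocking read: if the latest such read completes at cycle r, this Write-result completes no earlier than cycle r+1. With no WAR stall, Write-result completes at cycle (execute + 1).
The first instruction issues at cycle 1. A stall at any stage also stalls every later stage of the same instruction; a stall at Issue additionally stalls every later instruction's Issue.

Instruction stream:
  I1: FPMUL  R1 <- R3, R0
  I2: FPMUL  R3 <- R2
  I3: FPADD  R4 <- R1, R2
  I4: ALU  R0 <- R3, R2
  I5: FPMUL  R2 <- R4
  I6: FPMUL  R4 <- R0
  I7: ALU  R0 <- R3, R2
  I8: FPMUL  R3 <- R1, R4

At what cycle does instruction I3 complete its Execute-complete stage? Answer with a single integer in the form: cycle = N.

cycle = 14

cycle 1: I1→FPMUL
cycle 2: I1 RO
cycle 7: I1 EX
cycle 8: I1 WR R1
cycle 9: I2→FPMUL
cycle 10: I2 RO, I3→FPADD
cycle 11: I3 RO, I4→ALU
cycle 14: I3 EX
cycle 15: I2 EX, I3 WR R4
cycle 16: I2 WR R3
cycle 17: I4 RO, I5→FPMUL
cycle 18: I4 EX, I5 RO
cycle 19: I4 WR R0
cycle 23: I5 EX
cycle 24: I5 WR R2
cycle 25: I6→FPMUL
cycle 26: I6 RO, I7→ALU
cycle 27: I7 RO
cycle 28: I7 EX
cycle 29: I7 WR R0
cycle 31: I6 EX
cycle 32: I6 WR R4
cycle 33: I8→FPMUL
cycle 34: I8 RO
cycle 39: I8 EX
cycle 40: I8 WR R3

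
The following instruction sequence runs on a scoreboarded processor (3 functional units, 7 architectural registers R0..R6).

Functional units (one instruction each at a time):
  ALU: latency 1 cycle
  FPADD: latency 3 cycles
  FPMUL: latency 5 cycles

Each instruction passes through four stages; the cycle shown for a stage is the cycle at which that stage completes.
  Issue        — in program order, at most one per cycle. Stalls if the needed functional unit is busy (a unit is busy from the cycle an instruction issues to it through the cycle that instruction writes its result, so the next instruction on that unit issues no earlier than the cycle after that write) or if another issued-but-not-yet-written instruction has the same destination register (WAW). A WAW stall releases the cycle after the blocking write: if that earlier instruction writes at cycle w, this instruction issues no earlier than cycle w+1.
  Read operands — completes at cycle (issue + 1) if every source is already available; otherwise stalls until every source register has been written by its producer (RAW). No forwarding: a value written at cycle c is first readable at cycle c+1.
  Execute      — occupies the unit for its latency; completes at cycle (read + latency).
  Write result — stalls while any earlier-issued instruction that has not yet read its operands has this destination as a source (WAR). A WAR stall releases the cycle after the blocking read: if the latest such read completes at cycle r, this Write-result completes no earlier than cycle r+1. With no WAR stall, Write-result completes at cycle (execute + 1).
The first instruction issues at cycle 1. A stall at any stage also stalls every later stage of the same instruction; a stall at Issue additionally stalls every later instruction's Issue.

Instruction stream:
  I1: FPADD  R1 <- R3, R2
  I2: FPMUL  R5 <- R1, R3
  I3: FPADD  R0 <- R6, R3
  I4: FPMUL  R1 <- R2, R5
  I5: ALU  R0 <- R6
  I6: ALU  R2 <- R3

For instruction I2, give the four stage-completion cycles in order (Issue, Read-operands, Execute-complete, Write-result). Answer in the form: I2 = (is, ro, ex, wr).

I2 = (2, 7, 12, 13)

[1] I1→FPADD
[2] I1 RO; I2→FPMUL
[5] I1 EX
[6] I1 WR R1
[7] I2 RO; I3→FPADD
[8] I3 RO
[11] I3 EX
[12] I2 EX; I3 WR R0
[13] I2 WR R5
[14] I4→FPMUL
[15] I4 RO; I5→ALU
[16] I5 RO
[17] I5 EX
[18] I5 WR R0
[19] I6→ALU
[20] I4 EX; I6 RO
[21] I4 WR R1; I6 EX
[22] I6 WR R2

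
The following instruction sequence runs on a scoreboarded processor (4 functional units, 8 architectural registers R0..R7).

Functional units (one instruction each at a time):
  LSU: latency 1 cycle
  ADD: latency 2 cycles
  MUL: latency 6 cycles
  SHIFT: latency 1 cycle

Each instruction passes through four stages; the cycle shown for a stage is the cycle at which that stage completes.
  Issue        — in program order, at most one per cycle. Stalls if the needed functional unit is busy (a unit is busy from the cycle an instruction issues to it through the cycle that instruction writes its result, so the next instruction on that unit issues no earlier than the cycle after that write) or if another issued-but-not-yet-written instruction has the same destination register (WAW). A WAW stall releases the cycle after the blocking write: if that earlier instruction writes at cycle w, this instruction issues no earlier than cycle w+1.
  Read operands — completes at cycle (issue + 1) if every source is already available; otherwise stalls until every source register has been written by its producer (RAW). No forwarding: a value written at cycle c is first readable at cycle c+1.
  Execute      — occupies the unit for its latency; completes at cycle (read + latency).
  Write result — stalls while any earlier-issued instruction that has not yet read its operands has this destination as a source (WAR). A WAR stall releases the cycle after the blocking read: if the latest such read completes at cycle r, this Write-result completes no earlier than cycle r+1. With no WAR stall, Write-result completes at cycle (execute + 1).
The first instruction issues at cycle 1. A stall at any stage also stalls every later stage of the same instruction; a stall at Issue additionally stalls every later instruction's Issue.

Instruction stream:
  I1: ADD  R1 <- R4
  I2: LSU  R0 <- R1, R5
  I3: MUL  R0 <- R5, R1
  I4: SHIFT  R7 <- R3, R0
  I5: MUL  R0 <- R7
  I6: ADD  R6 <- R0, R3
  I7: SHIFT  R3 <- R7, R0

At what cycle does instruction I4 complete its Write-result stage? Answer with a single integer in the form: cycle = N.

I1 -> (1, 2, 4, 5)
I2 -> (2, 6, 7, 8)  // RAW R1: wait I1 write@5
I3 -> (9, 10, 16, 17)  // WAW R0: wait I2 write@8
I4 -> (10, 18, 19, 20)  // RAW R0: wait I3 write@17
I5 -> (18, 21, 27, 28)  // struct: MUL busy until I3 writes@17, RAW R7: wait I4 write@20
I6 -> (19, 29, 31, 32)  // RAW R0: wait I5 write@28
I7 -> (21, 29, 30, 31)  // struct: SHIFT busy until I4 writes@20, RAW R0: wait I5 write@28

cycle = 20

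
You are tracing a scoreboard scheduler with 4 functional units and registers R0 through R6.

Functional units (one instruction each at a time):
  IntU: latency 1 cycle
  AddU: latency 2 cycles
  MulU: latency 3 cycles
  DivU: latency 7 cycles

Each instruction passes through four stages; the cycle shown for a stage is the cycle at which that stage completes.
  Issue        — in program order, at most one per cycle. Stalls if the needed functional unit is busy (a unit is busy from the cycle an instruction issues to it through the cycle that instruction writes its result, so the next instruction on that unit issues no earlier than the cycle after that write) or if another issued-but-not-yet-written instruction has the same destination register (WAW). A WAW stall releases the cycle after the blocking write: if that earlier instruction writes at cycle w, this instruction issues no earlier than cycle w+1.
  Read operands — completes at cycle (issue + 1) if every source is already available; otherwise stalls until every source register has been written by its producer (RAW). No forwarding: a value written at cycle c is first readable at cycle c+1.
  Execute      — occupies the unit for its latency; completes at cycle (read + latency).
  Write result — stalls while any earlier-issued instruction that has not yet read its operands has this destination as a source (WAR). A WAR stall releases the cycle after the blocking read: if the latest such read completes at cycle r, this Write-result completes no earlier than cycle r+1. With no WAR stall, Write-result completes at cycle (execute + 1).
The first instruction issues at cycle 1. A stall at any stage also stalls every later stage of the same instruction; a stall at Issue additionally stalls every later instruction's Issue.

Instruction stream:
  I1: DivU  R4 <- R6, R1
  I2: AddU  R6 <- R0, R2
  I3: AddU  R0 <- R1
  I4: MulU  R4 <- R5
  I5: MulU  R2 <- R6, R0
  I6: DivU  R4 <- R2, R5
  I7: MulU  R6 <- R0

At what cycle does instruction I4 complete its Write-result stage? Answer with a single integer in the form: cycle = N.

cycle = 16

c1: issue I1 (DivU)
c2: I1 read-ops · issue I2 (AddU)
c3: I2 read-ops
c5: I2 finished on AddU
c6: I2→R6
c7: issue I3 (AddU)
c8: I3 read-ops
c9: I1 finished on DivU
c10: I1→R4 · I3 finished on AddU
c11: I3→R0 · issue I4 (MulU)
c12: I4 read-ops
c15: I4 finished on MulU
c16: I4→R4
c17: issue I5 (MulU)
c18: I5 read-ops · issue I6 (DivU)
c21: I5 finished on MulU
c22: I5→R2
c23: I6 read-ops · issue I7 (MulU)
c24: I7 read-ops
c27: I7 finished on MulU
c28: I7→R6
c30: I6 finished on DivU
c31: I6→R4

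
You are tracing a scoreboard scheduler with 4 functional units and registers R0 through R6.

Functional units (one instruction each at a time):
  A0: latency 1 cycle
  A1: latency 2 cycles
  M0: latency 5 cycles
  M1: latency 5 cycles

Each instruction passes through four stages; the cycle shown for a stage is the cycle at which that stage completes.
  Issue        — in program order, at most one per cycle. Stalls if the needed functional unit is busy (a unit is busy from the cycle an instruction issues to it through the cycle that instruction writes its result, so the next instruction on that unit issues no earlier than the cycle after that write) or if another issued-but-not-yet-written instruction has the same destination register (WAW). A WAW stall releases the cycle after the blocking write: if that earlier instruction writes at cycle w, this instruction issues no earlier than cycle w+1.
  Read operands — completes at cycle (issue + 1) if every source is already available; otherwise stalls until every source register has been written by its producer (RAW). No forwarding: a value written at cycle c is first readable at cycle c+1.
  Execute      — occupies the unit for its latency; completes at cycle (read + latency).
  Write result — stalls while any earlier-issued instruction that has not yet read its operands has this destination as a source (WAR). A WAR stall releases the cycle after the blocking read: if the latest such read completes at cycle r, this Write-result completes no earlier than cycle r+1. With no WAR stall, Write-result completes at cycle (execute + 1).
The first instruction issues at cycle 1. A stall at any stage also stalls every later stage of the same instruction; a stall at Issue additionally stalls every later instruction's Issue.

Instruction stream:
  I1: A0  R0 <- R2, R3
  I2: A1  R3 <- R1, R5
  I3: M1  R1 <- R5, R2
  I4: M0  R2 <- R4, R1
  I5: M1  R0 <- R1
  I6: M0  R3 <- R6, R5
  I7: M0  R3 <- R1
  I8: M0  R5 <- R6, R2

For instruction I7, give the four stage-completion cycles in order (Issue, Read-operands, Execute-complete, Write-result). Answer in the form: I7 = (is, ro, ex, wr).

I7 = (26, 27, 32, 33)

cycle 1: I1 issues→A0
cycle 2: I1 reads, I2 issues→A1
cycle 3: I1 exec-done, I2 reads, I3 issues→M1
cycle 4: I1 writes R0, I3 reads, I4 issues→M0
cycle 5: I2 exec-done
cycle 6: I2 writes R3
cycle 9: I3 exec-done
cycle 10: I3 writes R1
cycle 11: I4 reads, I5 issues→M1
cycle 12: I5 reads
cycle 16: I4 exec-done
cycle 17: I4 writes R2, I5 exec-done
cycle 18: I5 writes R0, I6 issues→M0
cycle 19: I6 reads
cycle 24: I6 exec-done
cycle 25: I6 writes R3
cycle 26: I7 issues→M0
cycle 27: I7 reads
cycle 32: I7 exec-done
cycle 33: I7 writes R3
cycle 34: I8 issues→M0
cycle 35: I8 reads
cycle 40: I8 exec-done
cycle 41: I8 writes R5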